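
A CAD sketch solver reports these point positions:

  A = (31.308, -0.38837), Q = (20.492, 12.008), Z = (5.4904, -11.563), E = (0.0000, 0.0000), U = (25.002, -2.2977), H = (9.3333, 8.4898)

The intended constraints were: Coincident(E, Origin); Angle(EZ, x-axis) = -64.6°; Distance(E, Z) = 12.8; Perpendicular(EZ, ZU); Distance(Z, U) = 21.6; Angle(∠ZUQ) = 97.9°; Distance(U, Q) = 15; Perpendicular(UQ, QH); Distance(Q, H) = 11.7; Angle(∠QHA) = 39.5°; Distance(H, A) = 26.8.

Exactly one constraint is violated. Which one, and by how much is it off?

Distance(H, A) = 26.8 — off by 3.10.

E = (0.00, 0.00) ✓; EZ at -64.60° ✓; |EZ| = 12.80 ✓; ∠(EZ, ZU) = 90.00° ✓; |ZU| = 21.60 ✓; ∠ZUQ = 97.90° ✓; |UQ| = 15.00 ✓; ∠(UQ, QH) = 90.00° ✓; |QH| = 11.70 ✓; ∠QHA = 39.50° ✓; |HA| = 23.70 ✗.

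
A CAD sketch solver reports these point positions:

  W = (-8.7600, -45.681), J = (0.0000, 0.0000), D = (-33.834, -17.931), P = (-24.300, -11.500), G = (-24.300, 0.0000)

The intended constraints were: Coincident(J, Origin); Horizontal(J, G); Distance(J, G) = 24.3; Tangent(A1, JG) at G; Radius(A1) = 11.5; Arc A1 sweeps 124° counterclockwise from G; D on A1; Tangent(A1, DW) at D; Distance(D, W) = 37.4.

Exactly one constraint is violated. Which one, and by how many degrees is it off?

Tangent(A1, DW) at D — off by 8.10°.

J = (0.00, 0.00) ✓; J.y = 0.00, G.y = 0.00 ✓; |JG| = 24.30 ✓; ∠(PG, GJ) = 90.00° ✓; |PG| = 11.50 ✓; bearing(P→D) − bearing(P→G) = 124.0° ✓; |PD| = 11.50 ✓; ∠(PD, DW) = 81.90° ✗; |DW| = 37.40 ✓.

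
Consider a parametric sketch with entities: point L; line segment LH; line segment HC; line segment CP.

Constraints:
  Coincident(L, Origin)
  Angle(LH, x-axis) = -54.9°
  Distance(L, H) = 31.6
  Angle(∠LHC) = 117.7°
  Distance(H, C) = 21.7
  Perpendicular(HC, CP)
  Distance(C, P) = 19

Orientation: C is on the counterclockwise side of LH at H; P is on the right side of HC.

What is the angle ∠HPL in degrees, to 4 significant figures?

11.03°

L is at the origin; LH runs at -54.9° with length 31.6, so H = 31.6·(cos -54.9°, sin -54.9°) = (18.17, -25.85). ∠LHC = 117.7°, so HC runs at -54.9° + (180° − 117.7°) = 7.400° from the x-axis; with |HC| = 21.7, C = H + 21.7·(cos 7.400°, sin 7.400°) = (39.69, -23.06). HC ⟂ CP; with |CP| = 19.0 on the right of HC, P = C + 19.0·(0.1288, -0.9917) = (42.14, -41.90). Then cos ∠HPL = PH·PL / (|PH||PL|), giving 11.03°.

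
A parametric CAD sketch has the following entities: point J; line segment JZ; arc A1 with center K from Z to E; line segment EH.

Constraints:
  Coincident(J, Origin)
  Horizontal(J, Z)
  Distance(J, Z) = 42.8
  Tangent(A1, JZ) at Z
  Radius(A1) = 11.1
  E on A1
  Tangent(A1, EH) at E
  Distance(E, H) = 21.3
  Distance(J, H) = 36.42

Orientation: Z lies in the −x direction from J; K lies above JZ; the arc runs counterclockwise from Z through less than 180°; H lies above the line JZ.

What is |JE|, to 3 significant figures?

33.2

Checks: J.y = 0.00, Z.y = 0.00 ✓; |KE| = 11.10 ✓; ∠(KE, EH) = 90.00° ✓; |EH| = 21.30 ✓; |JH| = 36.42 ✓.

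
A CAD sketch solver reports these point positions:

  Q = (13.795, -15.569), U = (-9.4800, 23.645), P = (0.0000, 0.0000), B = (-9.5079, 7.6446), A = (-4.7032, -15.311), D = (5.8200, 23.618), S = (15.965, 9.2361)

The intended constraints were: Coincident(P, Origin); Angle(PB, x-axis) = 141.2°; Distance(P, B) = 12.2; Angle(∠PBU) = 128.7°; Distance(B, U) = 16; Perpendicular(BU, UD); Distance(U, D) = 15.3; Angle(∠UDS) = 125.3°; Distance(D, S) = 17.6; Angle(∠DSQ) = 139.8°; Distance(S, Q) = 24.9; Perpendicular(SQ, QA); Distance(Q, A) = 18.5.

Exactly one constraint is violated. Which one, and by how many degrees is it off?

Perpendicular(SQ, QA) — off by 4.20°.

P = (0.00, 0.00) ✓; PB at 141.2° ✓; |PB| = 12.20 ✓; ∠PBU = 128.7° ✓; |BU| = 16.00 ✓; ∠(BU, UD) = 90.00° ✓; |UD| = 15.30 ✓; ∠UDS = 125.3° ✓; |DS| = 17.60 ✓; ∠DSQ = 139.8° ✓; |SQ| = 24.90 ✓; ∠(SQ, QA) = 85.80° ✗; |QA| = 18.50 ✓.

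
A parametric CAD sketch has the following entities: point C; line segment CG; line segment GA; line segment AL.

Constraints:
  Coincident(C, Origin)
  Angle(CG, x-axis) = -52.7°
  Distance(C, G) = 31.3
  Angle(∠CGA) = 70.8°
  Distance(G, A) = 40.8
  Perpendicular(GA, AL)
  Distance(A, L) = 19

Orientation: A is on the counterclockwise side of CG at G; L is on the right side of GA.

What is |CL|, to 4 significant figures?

57.35

C is at the origin; CG runs at -52.7° with length 31.3, so G = 31.3·(cos -52.7°, sin -52.7°) = (18.97, -24.90). ∠CGA = 70.8°, so GA runs at -52.7° + (180° − 70.8°) = 56.50° from the x-axis; with |GA| = 40.8, A = G + 40.8·(cos 56.50°, sin 56.50°) = (41.49, 9.124). GA is perpendicular to AL; with |AL| = 19.0 on the right of GA, L = A + 19.0·(0.8339, -0.5519) = (57.33, -1.363). Then |CL| = |L − C| = 57.35.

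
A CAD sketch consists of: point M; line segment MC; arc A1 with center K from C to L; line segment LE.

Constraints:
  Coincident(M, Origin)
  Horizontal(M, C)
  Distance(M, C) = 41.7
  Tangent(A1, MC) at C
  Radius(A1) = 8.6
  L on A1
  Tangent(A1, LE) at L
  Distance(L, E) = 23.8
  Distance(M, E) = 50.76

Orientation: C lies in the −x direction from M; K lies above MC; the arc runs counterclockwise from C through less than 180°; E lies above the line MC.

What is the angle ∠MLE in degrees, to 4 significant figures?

118.7°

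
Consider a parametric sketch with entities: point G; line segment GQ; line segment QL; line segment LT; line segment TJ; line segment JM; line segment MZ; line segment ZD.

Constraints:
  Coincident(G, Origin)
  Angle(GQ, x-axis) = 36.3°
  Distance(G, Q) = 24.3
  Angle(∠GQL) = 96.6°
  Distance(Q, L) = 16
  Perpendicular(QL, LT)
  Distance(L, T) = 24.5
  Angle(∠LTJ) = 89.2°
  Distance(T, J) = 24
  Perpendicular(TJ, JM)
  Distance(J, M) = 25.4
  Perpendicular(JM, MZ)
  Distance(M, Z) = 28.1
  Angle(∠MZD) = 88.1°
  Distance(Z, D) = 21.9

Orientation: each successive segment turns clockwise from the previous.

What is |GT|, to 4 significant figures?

18.80

G is at the origin; GQ runs at 36.3° with length 24.3, so Q = (19.58, 14.39). ∠GQL = 96.6° gives QL at -47.10° from the x-axis; with |QL| = 16.0, L = (30.48, 2.665). The perpendicularity gives LT at right angles to QL, so LT runs at -137.1°; with |LT| = 24.5, T = (12.53, -14.01). Then |GT| = |T − G| = 18.80.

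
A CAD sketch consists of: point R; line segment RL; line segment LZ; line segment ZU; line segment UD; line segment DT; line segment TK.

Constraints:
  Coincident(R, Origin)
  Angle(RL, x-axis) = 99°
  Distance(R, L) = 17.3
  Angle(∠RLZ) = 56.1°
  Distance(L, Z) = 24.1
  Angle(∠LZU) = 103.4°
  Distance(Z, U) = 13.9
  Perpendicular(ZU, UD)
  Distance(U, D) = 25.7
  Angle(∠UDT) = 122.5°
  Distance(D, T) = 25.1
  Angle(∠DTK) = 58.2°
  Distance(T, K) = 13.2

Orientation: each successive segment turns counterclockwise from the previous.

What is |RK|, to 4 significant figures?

19.99

R is at the origin; RL runs at 99.0° with length 17.3, so L = (-2.706, 17.09). ∠RLZ = 56.1° gives LZ at -137.1° from the x-axis; with |LZ| = 24.1, Z = (-20.36, 0.6816). ∠LZU = 103.4° gives ZU at -60.50° from the x-axis; with |ZU| = 13.9, U = (-13.52, -11.42). The perpendicularity gives UD at right angles to ZU, so UD runs at 29.50°; with |UD| = 25.7, D = (8.852, 1.239). ∠UDT = 122.5° gives DT at 87.00° from the x-axis; with |DT| = 25.1, T = (10.17, 26.30). ∠DTK = 58.2° gives TK at -151.2° from the x-axis; with |TK| = 13.2, K = (-1.401, 19.95). Then |RK| = |K − R| = 19.99.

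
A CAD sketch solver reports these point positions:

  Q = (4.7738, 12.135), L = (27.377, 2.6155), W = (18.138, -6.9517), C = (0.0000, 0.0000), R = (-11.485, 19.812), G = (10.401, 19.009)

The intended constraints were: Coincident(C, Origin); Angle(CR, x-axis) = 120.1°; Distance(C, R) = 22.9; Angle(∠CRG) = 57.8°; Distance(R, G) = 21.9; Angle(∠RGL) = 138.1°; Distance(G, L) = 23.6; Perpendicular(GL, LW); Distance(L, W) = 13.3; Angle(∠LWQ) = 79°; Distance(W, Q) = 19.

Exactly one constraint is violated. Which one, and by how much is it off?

Distance(W, Q) = 19 — off by 4.30.

C = (0.00, 0.00) ✓; CR at 120.1° ✓; |CR| = 22.90 ✓; ∠CRG = 57.80° ✓; |RG| = 21.90 ✓; ∠RGL = 138.1° ✓; |GL| = 23.60 ✓; ∠(GL, LW) = 90.00° ✓; |LW| = 13.30 ✓; ∠LWQ = 79.00° ✓; |WQ| = 23.30 ✗.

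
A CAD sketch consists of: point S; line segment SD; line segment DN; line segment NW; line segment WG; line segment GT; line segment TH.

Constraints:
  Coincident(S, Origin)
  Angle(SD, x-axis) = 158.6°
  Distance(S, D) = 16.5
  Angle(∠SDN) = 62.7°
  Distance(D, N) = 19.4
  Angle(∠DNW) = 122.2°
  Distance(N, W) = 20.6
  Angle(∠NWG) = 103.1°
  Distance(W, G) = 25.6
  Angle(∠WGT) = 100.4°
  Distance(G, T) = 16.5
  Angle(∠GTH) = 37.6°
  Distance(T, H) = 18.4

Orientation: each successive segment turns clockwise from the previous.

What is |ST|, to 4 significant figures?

14.63

∠NWG = 103.1° gives WG at -93.40° from the x-axis; with |WG| = 25.6, G = (17.45, -12.58). ∠WGT = 100.4° gives GT at -173.0° from the x-axis; with |GT| = 16.5, T = (1.069, -14.59). Then |ST| = |T − S| = 14.63.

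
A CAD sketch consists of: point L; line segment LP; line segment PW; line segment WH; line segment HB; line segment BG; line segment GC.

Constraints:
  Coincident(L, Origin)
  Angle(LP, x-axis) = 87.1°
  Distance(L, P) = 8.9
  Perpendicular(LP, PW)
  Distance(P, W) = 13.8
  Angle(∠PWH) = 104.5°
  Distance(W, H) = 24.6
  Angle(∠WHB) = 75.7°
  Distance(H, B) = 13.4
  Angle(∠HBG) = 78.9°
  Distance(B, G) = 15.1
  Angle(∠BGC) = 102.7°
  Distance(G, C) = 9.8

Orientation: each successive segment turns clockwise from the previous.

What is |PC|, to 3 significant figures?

21.1

∠HBG = 78.9° gives BG at 76.2° from the x-axis; with |BG| = 15.1, G = (9.40, -0.612). ∠BGC = 102.7° gives GC at -1.10° from the x-axis; with |GC| = 9.8, C = (19.2, -0.800). Then |PC| = |C − P| = 21.1.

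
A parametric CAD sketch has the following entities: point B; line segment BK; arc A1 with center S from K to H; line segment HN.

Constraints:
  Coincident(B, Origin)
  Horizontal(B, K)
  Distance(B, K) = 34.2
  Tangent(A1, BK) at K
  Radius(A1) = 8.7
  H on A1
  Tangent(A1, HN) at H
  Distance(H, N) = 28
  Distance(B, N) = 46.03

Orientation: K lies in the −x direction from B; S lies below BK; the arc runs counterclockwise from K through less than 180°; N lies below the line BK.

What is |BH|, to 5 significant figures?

43.687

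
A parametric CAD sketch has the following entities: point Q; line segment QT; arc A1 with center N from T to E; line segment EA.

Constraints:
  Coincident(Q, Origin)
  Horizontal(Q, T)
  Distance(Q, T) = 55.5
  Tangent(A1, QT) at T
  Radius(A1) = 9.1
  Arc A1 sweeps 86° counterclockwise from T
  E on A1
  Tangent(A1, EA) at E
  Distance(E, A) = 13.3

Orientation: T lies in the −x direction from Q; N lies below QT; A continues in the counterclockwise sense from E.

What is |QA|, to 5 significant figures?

69.017

On A1, T sits at bearing 90° from N; an 86° counterclockwise sweep puts E at bearing 176°, so E = N + 9.1·(cos 176°, sin 176°) = (-64.578, -8.4652). The tangent condition forces NE to be normal to EA, so EA runs along (−sin 176°, cos 176°); with |EA| = 13.3, A = (-65.506, -21.733). Then |QA| = |A − Q| = 69.017.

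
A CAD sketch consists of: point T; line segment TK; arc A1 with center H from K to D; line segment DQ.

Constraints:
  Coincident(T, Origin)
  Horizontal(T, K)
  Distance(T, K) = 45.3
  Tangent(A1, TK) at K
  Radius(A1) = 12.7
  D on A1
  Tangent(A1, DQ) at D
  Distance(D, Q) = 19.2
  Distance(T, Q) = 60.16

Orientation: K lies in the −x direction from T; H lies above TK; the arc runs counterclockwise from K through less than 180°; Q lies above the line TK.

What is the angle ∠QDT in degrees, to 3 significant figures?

162°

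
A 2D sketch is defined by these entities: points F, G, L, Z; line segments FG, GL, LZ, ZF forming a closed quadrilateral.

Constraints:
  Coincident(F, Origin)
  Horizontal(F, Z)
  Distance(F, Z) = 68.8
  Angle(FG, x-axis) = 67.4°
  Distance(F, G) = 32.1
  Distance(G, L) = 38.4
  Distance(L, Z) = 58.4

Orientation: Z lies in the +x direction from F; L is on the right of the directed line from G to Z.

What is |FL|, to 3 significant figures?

14.1

Checks: |GL| = 38.40 ✓; |LZ| = 58.40 ✓.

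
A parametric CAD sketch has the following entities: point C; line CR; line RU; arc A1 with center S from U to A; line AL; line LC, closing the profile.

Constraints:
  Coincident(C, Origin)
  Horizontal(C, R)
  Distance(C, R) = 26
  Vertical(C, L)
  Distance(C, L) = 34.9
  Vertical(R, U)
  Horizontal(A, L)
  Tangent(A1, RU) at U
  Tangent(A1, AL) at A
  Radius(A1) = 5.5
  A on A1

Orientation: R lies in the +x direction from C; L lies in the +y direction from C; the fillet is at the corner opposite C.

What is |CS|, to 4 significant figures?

35.84

C is at the origin; C and R share the same y with |CR| = 26.0 and R on the +x side, so R = (26.00, 0.000). C and L share the same x with |CL| = 34.9 and L on the +y side, so L = (0.000, 34.90). The virtual corner opposite C is at (26.00, 34.90). Since A1 is tangent to RU there, SU ⟂ RU and tangency of A1 to AL means the radius SA is perpendicular to AL, with radius 5.5, so the center S sits 5.5 in from both sides at S = (20.50, 29.40). Then |CS| = |S − C| = 35.84.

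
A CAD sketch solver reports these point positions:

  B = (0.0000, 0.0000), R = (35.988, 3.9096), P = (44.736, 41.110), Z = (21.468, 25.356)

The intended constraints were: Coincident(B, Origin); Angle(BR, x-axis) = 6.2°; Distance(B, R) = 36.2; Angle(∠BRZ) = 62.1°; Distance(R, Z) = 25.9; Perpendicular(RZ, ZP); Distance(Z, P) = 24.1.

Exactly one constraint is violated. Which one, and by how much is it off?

Distance(Z, P) = 24.1 — off by 4.00.

B = (0.00, 0.00) ✓; BR at 6.200° ✓; |BR| = 36.20 ✓; ∠BRZ = 62.10° ✓; |RZ| = 25.90 ✓; ∠(RZ, ZP) = 90.00° ✓; |ZP| = 28.10 ✗.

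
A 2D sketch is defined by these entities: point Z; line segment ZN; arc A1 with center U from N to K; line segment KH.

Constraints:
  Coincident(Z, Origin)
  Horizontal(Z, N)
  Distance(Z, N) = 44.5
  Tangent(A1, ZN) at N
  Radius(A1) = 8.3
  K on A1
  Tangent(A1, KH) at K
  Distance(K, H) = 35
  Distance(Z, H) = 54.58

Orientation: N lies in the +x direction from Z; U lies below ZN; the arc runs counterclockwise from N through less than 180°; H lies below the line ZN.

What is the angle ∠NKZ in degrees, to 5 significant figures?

124.71°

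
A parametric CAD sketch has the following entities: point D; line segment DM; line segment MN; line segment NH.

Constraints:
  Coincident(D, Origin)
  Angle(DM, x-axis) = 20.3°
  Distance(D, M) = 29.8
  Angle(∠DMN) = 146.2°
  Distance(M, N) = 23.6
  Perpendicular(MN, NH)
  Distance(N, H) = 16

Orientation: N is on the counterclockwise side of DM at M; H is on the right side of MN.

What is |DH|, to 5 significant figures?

58.312

∠DMN = 146.2°, so MN runs at 20.3° + (180° − 146.2°) = 54.100° from the x-axis; with |MN| = 23.6, N = M + 23.6·(cos 54.100°, sin 54.100°) = (41.787, 29.456). MN is perpendicular to NH; with |NH| = 16.0 on the right of MN, H = N + 16.0·(0.81004, -0.58637) = (54.748, 20.074). Then |DH| = |H − D| = 58.312.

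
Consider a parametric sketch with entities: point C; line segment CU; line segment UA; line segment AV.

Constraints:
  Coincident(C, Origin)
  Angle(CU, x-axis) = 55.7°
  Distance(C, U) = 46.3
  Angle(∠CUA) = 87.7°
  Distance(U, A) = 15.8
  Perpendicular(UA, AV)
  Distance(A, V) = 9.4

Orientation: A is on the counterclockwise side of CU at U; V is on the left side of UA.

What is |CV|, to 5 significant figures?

39.411

C is at the origin; CU runs at 55.7° with length 46.3, so U = 46.3·(cos 55.7°, sin 55.7°) = (26.091, 38.248). ∠CUA = 87.7°, so UA runs at 55.7° + (180° − 87.7°) = 148.00° from the x-axis; with |UA| = 15.8, A = U + 15.8·(cos 148.00°, sin 148.00°) = (12.692, 46.621). The perpendicularity gives AV at right angles to UA; with |AV| = 9.4 on the left of UA, V = A + 9.4·(-0.52992, -0.84805) = (7.7109, 38.649). Then |CV| = |V − C| = 39.411.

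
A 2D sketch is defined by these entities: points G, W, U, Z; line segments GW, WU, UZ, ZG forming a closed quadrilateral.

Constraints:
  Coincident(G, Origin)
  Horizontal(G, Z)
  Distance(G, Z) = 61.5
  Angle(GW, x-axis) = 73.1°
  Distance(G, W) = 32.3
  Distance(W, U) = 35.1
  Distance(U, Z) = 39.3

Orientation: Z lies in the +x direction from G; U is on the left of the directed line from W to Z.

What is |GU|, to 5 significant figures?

56.574

G is at the origin; G and Z share the same y with |GZ| = 61.5 and Z in +x, so Z = (61.5, 0). GW runs at 73.1° with |GW| = 32.3, so W = (9.3897, 30.905). U is determined by |WU| = 35.1 and |UZ| = 39.3 together: it lies at the intersection of circle(W, 35.1) and circle(Z, 39.3). With |WZ| = 60.586, the foot of the radical line on WZ is 27.714 from W and the perpendicular offset is √(35.1² − 27.714²) = 21.539. Taking the left-of-WZ solution: U = (44.214, 35.294).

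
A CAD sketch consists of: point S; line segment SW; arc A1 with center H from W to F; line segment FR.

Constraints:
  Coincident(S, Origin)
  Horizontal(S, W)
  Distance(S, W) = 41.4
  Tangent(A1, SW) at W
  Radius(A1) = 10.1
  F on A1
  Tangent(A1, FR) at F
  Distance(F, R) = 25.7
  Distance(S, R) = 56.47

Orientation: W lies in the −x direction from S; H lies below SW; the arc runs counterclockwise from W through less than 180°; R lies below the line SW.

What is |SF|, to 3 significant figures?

52.7

S is at the origin; SW is horizontal with |SW| = 41.4 and W on the −x side, so W = (-41.4, 0.00). The tangent condition forces HW to be normal to SW, so H = W + (0, -10.1) = (-41.4, -10.1). Since HF ⟂ FR (tangency), |HR| = √(10.1² + 25.7²) = 27.6 regardless of where F sits on A1. So R lies on both circle(S, 56.47) and circle(H, 27.6); the below-SW intersection is R = (-42.0, -37.7). F is the foot of the tangent from R: F = (-50.9, -13.6).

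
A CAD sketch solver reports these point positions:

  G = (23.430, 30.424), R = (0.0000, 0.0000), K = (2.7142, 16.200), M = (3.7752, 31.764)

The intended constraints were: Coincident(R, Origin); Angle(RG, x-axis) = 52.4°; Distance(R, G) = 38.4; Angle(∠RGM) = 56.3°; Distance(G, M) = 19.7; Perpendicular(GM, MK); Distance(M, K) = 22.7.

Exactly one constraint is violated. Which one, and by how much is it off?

Distance(M, K) = 22.7 — off by 7.10.

R = (0.00, 0.00) ✓; RG at 52.40° ✓; |RG| = 38.40 ✓; ∠RGM = 56.30° ✓; |GM| = 19.70 ✓; ∠(GM, MK) = 90.00° ✓; |MK| = 15.60 ✗.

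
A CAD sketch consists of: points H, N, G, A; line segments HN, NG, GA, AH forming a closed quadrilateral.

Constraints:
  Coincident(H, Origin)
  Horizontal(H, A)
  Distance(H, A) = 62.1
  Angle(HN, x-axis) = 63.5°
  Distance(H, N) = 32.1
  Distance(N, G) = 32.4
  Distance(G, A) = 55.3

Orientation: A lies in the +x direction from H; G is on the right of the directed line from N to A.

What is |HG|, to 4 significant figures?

7.421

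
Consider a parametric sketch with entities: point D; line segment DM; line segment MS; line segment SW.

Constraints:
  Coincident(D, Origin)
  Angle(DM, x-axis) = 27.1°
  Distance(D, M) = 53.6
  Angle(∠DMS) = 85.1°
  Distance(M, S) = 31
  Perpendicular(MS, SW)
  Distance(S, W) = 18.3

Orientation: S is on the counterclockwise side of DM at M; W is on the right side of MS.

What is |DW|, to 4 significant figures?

76.42

D is at the origin; DM runs at 27.1° with length 53.6, so M = 53.6·(cos 27.1°, sin 27.1°) = (47.72, 24.42). ∠DMS = 85.1°, so MS runs at 27.1° + (180° − 85.1°) = 122.0° from the x-axis; with |MS| = 31.0, S = M + 31.0·(cos 122.0°, sin 122.0°) = (31.29, 50.71). The perpendicularity gives SW at right angles to MS; with |SW| = 18.3 on the right of MS, W = S + 18.3·(0.8480, 0.5299) = (46.81, 60.40). Then |DW| = |W − D| = 76.42.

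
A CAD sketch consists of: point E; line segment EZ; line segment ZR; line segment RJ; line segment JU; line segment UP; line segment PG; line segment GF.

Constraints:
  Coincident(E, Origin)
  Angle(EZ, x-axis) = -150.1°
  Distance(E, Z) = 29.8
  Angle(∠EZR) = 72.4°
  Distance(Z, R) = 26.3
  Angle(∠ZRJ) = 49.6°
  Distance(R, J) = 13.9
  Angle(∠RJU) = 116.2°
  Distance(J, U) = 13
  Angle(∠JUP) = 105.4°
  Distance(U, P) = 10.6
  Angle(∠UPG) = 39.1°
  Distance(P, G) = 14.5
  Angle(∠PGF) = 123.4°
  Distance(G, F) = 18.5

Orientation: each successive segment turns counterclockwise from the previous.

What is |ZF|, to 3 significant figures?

27.0

E is at the origin; EZ runs at -150.1° with length 29.8, so Z = (-25.8, -14.9). ∠EZR = 72.4° gives ZR at -42.5° from the x-axis; with |ZR| = 26.3, R = (-6.44, -32.6). ∠ZRJ = 49.6° gives RJ at 87.9° from the x-axis; with |RJ| = 13.9, J = (-5.93, -18.7). ∠RJU = 116.2° gives JU at 152° from the x-axis; with |JU| = 13.0, U = (-17.4, -12.6). ∠JUP = 105.4° gives UP at -134° from the x-axis; with |UP| = 10.6, P = (-24.7, -20.2). ∠UPG = 39.1° gives PG at 7.20° from the x-axis; with |PG| = 14.5, G = (-10.3, -18.4). ∠PGF = 123.4° gives GF at 63.8° from the x-axis; with |GF| = 18.5, F = (-2.15, -1.82). Then |ZF| = |F − Z| = 27.0.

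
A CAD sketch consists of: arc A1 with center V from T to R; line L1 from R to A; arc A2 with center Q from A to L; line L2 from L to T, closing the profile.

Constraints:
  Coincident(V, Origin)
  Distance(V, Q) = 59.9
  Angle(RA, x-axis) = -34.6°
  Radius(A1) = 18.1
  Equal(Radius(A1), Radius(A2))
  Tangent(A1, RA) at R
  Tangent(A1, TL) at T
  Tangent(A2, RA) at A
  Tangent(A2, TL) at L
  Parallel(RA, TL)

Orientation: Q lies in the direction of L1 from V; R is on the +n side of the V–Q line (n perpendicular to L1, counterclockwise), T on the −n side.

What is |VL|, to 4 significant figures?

62.57

Tangency of A1 to both parallel lines with radius 18.1 puts R and T at V ± 18.1·n: R = (10.28, 14.90), T = (-10.28, -14.90). Equal radii place A and L the same way about Q: A = Q + 18.1·n = (59.58, -19.12), L = Q − 18.1·n = (39.03, -48.91). Then |VL| = |L − V| = 62.57.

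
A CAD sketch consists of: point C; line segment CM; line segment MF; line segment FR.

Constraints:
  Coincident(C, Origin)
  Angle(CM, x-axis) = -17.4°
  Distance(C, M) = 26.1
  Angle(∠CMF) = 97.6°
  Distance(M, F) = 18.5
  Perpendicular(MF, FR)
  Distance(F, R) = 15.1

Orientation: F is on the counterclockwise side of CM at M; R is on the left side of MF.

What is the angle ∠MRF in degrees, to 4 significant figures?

50.78°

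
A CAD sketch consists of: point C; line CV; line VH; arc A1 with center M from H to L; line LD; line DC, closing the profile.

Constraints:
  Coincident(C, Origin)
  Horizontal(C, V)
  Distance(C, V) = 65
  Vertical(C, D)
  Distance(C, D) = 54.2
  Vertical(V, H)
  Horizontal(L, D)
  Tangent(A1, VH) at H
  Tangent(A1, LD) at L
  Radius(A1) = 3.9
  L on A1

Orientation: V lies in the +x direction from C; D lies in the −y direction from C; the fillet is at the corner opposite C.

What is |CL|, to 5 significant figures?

81.675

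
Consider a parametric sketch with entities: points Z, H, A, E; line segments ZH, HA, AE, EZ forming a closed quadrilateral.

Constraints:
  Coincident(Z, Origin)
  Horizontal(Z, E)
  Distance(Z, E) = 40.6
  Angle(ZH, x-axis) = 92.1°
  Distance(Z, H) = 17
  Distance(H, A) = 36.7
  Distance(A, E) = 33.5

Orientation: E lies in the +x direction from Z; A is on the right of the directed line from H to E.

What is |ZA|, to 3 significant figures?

21.2

Z is at the origin; ZE is horizontal with |ZE| = 40.6 and E in +x, so E = (40.6, 0). ZH runs at 92.1° with |ZH| = 17.0, so H = (-0.623, 17.0). A is determined by |HA| = 36.7 and |AE| = 33.5 together: it lies at the intersection of circle(H, 36.7) and circle(E, 33.5). With |HE| = 44.6, the foot of the radical line on HE is 24.8 from H and the perpendicular offset is √(36.7² − 24.8²) = 27.0. Taking the right-of-HE solution: A = (12.0, -17.5).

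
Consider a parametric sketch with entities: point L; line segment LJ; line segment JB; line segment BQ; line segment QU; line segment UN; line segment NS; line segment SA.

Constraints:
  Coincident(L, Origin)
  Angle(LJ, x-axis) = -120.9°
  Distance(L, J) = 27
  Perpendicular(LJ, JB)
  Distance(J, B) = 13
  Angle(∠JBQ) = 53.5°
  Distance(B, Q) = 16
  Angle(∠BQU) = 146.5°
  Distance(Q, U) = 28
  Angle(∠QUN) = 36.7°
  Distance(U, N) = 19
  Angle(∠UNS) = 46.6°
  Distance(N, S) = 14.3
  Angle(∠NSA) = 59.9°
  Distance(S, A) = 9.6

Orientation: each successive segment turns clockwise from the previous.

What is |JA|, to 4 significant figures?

25.46

∠UNS = 46.6° gives NS at 72.40° from the x-axis; with |NS| = 14.3, S = (4.464, -10.28). ∠NSA = 59.9° gives SA at -47.70° from the x-axis; with |SA| = 9.6, A = (10.92, -17.38). Then |JA| = |A − J| = 25.46.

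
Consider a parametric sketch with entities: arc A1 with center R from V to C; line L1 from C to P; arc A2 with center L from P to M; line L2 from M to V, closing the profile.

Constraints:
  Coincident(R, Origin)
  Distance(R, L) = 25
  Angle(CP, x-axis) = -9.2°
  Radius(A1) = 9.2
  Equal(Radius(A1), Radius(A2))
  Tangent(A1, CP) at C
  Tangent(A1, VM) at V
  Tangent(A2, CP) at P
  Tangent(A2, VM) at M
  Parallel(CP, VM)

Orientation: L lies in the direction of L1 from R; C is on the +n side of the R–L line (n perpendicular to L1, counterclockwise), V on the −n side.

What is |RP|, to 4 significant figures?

26.64

The slot axis is L1's direction at -9.2°, so u = (cos -9.2°, sin -9.2°) = (0.9871, -0.1599) and n = (−sin -9.2°, cos -9.2°) = (0.1599, 0.9871). R is at the origin and L lies 25.0 along u from R, so L = 25.0·u = (24.68, -3.997). Tangency of A1 to both parallel lines with radius 9.2 puts C and V at R ± 9.2·n: C = (1.471, 9.082), V = (-1.471, -9.082). Equal radii place P and M the same way about L: P = L + 9.2·n = (26.15, 5.085), M = L − 9.2·n = (23.21, -13.08). Then |RP| = |P − R| = 26.64.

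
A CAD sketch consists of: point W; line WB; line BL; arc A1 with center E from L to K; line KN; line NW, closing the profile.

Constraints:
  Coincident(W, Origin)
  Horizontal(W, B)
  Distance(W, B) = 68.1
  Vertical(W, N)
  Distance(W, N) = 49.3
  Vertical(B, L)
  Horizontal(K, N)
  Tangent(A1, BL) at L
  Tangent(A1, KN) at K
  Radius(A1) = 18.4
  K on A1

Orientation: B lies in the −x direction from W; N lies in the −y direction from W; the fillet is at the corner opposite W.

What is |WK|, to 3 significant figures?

70.0

The virtual corner opposite W is at (-68.1, -49.3). Tangency of A1 to BL means the radius EL is perpendicular to BL and A1 meets KN tangentially, so EK is at right angles to KN, with radius 18.4, so the center E sits 18.4 in from both sides at E = (-49.7, -30.9). That places the tangent points at L = (-68.1, -30.9) on BL and K = (-49.7, -49.3) on KN. Then |WK| = |K − W| = 70.0.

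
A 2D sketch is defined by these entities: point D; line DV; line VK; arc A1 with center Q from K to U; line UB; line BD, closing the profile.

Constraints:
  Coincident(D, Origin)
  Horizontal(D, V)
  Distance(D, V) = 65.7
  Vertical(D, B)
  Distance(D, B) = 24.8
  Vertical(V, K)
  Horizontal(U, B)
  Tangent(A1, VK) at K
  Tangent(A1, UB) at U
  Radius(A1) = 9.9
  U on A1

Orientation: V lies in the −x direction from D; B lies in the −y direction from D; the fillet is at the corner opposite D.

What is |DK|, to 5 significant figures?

67.368

D is at the origin; D and V share the same y with |DV| = 65.7 and V on the −x side, so V = (-65.700, 0.0000). DB is vertical with |DB| = 24.8 and B on the −y side, so B = (0.0000, -24.800). The virtual corner opposite D is at (-65.700, -24.800). Tangency of A1 to VK means the radius QK is perpendicular to VK and A1 meets UB tangentially, so QU is at right angles to UB, with radius 9.9, so the center Q sits 9.9 in from both sides at Q = (-55.800, -14.900). That places the tangent points at K = (-65.700, -14.900) on VK and U = (-55.800, -24.800) on UB. Then |DK| = |K − D| = 67.368.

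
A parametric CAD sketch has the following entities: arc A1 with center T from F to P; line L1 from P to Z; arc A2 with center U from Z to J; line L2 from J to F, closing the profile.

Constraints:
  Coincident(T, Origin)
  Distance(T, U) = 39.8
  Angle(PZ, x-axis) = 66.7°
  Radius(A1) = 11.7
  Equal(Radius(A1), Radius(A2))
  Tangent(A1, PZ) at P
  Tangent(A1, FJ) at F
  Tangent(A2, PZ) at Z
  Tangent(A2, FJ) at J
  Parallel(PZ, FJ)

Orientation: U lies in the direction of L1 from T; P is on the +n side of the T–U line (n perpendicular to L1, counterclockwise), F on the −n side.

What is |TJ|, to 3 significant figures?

41.5

Tangency of A1 to both parallel lines with radius 11.7 puts P and F at T ± 11.7·n: P = (-10.7, 4.63), F = (10.7, -4.63). Equal radii place Z and J the same way about U: Z = U + 11.7·n = (5.00, 41.2), J = U − 11.7·n = (26.5, 31.9). Then |TJ| = |J − T| = 41.5.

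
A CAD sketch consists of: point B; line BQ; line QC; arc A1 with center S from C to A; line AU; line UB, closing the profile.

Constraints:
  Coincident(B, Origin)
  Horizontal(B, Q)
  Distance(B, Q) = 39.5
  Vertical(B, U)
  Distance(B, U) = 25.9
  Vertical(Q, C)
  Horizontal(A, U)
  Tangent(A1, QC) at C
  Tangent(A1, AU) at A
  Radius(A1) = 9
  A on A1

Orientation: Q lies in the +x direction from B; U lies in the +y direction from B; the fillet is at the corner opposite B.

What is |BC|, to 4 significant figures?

42.96

B is at the origin; BQ is horizontal with |BQ| = 39.5 and Q on the +x side, so Q = (39.50, 0.000). B and U share the same x with |BU| = 25.9 and U on the +y side, so U = (0.000, 25.90). The virtual corner opposite B is at (39.50, 25.90). Tangency of A1 to QC means the radius SC is perpendicular to QC and since A1 is tangent to AU there, SA ⟂ AU, with radius 9.0, so the center S sits 9.0 in from both sides at S = (30.50, 16.90). That places the tangent points at C = (39.50, 16.90) on QC and A = (30.50, 25.90) on AU. Then |BC| = |C − B| = 42.96.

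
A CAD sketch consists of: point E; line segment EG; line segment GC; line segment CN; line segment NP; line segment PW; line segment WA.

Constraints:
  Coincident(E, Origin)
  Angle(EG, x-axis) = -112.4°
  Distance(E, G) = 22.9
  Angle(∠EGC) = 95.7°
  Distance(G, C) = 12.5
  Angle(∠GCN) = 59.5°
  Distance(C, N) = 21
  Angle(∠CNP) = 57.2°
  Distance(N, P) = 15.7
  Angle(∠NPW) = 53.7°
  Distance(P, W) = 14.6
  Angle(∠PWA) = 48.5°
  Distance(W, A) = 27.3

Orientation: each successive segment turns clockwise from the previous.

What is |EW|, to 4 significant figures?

19.91

∠CNP = 57.2° gives NP at -80.00° from the x-axis; with |NP| = 15.7, P = (-2.565, -18.77). ∠NPW = 53.7° gives PW at 153.7° from the x-axis; with |PW| = 14.6, W = (-15.65, -12.30). Then |EW| = |W − E| = 19.91.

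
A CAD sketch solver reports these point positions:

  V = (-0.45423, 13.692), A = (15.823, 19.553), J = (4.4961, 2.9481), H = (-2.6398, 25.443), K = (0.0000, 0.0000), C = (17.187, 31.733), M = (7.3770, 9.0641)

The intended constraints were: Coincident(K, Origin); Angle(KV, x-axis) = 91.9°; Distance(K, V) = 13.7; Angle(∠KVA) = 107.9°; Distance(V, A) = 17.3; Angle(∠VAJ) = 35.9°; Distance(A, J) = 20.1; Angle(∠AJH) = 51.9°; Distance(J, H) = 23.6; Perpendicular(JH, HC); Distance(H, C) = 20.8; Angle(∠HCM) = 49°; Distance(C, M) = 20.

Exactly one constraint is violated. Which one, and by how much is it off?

Distance(C, M) = 20 — off by 4.70.

K = (0.00, 0.00) ✓; KV at 91.90° ✓; |KV| = 13.70 ✓; ∠KVA = 107.9° ✓; |VA| = 17.30 ✓; ∠VAJ = 35.90° ✓; |AJ| = 20.10 ✓; ∠AJH = 51.90° ✓; |JH| = 23.60 ✓; ∠(JH, HC) = 90.00° ✓; |HC| = 20.80 ✓; ∠HCM = 49.00° ✓; |CM| = 24.70 ✗.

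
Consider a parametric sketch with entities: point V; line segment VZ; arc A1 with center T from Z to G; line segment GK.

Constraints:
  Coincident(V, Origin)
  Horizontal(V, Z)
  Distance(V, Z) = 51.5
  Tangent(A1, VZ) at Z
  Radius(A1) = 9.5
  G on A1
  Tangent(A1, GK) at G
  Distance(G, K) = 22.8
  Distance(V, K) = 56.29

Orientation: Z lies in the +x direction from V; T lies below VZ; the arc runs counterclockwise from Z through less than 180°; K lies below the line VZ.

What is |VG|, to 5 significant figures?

43.467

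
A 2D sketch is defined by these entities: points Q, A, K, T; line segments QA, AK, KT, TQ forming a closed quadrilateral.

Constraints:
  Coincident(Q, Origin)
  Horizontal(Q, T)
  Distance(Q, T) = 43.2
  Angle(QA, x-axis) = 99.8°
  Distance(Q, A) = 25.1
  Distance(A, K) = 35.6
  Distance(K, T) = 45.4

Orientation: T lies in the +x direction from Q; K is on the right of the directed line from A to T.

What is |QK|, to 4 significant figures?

10.75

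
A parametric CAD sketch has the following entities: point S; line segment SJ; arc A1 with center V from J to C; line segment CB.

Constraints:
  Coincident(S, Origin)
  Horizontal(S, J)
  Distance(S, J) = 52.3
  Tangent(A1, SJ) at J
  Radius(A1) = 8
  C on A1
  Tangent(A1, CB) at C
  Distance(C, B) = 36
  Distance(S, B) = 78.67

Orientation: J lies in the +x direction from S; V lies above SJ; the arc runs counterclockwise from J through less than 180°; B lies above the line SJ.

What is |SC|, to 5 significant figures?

60.536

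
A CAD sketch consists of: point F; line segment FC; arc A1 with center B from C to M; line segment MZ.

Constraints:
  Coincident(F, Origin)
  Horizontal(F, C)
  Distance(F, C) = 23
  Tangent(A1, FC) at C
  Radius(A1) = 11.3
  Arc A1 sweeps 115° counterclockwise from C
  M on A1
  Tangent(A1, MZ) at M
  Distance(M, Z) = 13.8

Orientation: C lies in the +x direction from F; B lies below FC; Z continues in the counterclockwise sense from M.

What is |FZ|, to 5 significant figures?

34.097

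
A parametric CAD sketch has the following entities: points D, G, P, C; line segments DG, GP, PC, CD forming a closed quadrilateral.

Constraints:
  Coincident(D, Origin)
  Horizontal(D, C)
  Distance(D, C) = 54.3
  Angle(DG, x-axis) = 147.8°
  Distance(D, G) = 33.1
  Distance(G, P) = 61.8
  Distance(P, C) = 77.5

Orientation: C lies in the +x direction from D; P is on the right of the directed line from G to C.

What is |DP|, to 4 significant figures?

43.19

Checks: |GP| = 61.80 ✓; |PC| = 77.50 ✓.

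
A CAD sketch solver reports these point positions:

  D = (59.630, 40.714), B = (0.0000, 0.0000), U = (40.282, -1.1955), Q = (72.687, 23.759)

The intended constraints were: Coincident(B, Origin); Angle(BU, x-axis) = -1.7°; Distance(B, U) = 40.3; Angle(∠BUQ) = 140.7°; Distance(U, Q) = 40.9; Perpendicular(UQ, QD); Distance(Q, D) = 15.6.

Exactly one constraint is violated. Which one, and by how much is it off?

Distance(Q, D) = 15.6 — off by 5.80.

B = (0.00, 0.00) ✓; BU at -1.700° ✓; |BU| = 40.30 ✓; ∠BUQ = 140.7° ✓; |UQ| = 40.90 ✓; ∠(UQ, QD) = 90.00° ✓; |QD| = 21.40 ✗.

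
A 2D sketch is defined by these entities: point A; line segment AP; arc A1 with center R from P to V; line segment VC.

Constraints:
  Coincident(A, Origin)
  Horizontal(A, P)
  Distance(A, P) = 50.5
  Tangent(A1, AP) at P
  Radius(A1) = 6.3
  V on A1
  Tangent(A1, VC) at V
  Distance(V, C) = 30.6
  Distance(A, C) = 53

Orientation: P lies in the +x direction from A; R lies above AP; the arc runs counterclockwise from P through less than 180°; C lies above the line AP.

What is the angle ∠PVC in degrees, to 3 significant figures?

119°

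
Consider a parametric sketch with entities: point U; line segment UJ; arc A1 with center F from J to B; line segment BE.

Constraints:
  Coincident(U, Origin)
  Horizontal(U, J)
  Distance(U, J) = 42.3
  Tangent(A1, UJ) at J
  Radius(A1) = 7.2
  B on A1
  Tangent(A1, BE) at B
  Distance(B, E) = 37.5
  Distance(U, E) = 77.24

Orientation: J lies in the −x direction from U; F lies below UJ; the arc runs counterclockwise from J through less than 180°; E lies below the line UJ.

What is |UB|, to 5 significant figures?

48.378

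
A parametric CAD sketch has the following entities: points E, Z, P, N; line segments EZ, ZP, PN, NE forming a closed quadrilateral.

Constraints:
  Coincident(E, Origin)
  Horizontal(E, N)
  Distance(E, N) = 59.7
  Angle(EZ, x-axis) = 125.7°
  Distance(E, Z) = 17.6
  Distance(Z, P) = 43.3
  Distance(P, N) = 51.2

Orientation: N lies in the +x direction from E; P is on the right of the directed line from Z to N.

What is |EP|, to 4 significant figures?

25.73

Checks: |ZP| = 43.30 ✓; |PN| = 51.20 ✓.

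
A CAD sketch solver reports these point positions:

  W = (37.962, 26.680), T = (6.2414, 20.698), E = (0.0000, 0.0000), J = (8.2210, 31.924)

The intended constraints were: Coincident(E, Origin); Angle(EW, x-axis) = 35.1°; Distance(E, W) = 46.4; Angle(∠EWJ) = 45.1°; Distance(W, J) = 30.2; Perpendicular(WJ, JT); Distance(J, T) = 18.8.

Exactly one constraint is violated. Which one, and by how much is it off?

Distance(J, T) = 18.8 — off by 7.40.

E = (0.00, 0.00) ✓; EW at 35.10° ✓; |EW| = 46.40 ✓; ∠EWJ = 45.10° ✓; |WJ| = 30.20 ✓; ∠(WJ, JT) = 90.00° ✓; |JT| = 11.40 ✗.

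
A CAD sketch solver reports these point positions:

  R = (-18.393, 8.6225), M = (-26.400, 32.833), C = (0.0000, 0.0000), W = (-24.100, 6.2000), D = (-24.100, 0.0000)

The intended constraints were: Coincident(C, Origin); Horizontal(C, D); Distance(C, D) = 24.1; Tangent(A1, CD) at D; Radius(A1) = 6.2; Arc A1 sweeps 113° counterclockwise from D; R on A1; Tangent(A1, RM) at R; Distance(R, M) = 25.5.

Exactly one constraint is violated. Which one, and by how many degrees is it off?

Tangent(A1, RM) at R — off by 4.70°.

C = (0.00, 0.00) ✓; C.y = 0.00, D.y = 0.00 ✓; |CD| = 24.10 ✓; ∠(WD, DC) = 90.00° ✓; |WD| = 6.200 ✓; bearing(W→R) − bearing(W→D) = 113.0° ✓; |WR| = 6.200 ✓; ∠(WR, RM) = 94.70° ✗; |RM| = 25.50 ✓.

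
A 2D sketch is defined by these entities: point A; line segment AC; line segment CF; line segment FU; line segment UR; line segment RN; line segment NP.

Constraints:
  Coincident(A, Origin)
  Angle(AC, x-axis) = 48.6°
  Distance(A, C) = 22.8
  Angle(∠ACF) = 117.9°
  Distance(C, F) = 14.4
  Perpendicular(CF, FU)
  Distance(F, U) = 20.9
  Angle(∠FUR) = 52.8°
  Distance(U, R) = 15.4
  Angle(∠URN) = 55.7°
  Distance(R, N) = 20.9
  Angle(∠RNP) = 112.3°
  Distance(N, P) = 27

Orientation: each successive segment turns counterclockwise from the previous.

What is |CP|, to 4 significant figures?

47.04

A is at the origin; AC runs at 48.6° with length 22.8, so C = (15.08, 17.10). ∠ACF = 117.9° gives CF at 110.7° from the x-axis; with |CF| = 14.4, F = (9.988, 30.57). CF ⟂ FU, so FU runs at -159.3°; with |FU| = 20.9, U = (-9.563, 23.19). ∠FUR = 52.8° gives UR at -32.10° from the x-axis; with |UR| = 15.4, R = (3.483, 15.00). ∠URN = 55.7° gives RN at 92.20° from the x-axis; with |RN| = 20.9, N = (2.680, 35.89). ∠RNP = 112.3° gives NP at 159.9° from the x-axis; with |NP| = 27.0, P = (-22.68, 45.17). Then |CP| = |P − C| = 47.04.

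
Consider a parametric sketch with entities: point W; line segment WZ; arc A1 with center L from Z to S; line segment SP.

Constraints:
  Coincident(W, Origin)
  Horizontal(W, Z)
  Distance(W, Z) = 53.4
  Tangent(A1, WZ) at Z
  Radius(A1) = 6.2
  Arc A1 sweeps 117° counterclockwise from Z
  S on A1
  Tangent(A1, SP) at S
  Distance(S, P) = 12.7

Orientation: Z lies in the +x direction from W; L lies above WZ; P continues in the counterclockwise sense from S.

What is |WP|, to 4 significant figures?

56.91

W is at the origin; WZ is horizontal with |WZ| = 53.4 and Z on the +x side, so Z = (53.40, 0.000). The tangent condition forces LZ to be normal to WZ, so L = Z + (0, 6.2) = (53.40, 6.200). On A1, Z sits at bearing -90° from L; a 117° counterclockwise sweep puts S at bearing 27°, so S = L + 6.2·(cos 27°, sin 27°) = (58.92, 9.015). A1 meets SP tangentially, so LS is at right angles to SP, so SP runs along (−sin 27°, cos 27°); with |SP| = 12.7, P = (53.16, 20.33). Then |WP| = |P − W| = 56.91.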